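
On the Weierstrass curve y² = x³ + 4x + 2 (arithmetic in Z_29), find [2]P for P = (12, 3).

(1, 23)

tangent at (12, 3): λ = (3·12² + 4)/(2·3) ≡ 1/6. 6⁻¹ ≡ 5 (mod 29), so λ ≡ 1·5 ≡ 5.
  x = λ² - 12 - 12 = 25 - 24 ≡ 1; y = λ·(12 - 1) - 3 ≡ 23. → (1, 23)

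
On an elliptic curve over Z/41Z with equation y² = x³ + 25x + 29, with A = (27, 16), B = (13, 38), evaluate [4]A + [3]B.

(36, 5)

First 4A:
Double-and-add on 4 = (100)₂. Start with A = (27, 16) for the leading 1-bit.
double: tangent at (27, 16): λ = (3·27² + 25)/(2·16) ≡ 39/32. 32⁻¹ ≡ 9 (mod 41), so λ ≡ 39·9 ≡ 23.
  x = λ² - 27 - 27 = 529 - 54 ≡ 24; y = λ·(27 - 24) - 16 ≡ 12. → (24, 12)
double: tangent at (24, 12): λ = (3·24² + 25)/(2·12) ≡ 31/24. 24⁻¹ ≡ 12 (mod 41), so λ ≡ 31·12 ≡ 3.
  x = λ² - 24 - 24 = 9 - 48 ≡ 2; y = λ·(24 - 2) - 12 ≡ 13. → (2, 13)
4A = (2, 13).
Next 3B:
Repeated addition: build up to 3B.
2B: tangent at (13, 38): λ = (3·13² + 25)/(2·38) ≡ 40/35. 35⁻¹ ≡ 34 (mod 41), so λ ≡ 40·34 ≡ 7.
  x = λ² - 13 - 13 = 49 - 26 ≡ 23; y = λ·(13 - 23) - 38 ≡ 15. → (23, 15)
3B: (23, 15) + (13, 38). λ = (38 - 15)/(13 - 23) ≡ 23/31 mod 41. 31⁻¹ ≡ 4 (mod 41) since 31·4 = 124 ≡ 1, so λ ≡ 10.
  x = λ² - 23 - 13 = 100 - 36 ≡ 23; y = λ·(23 - 23) - 15 ≡ 26. → (23, 26)
3B = (23, 26).
Finally 4A + 3B:
(2, 13) + (23, 26). λ = (26 - 13)/(23 - 2) ≡ 13/21 mod 41. 21⁻¹ ≡ 2 (mod 41), so λ ≡ 26.
  x = λ² - 2 - 23 = 676 - 25 ≡ 36; y = λ·(2 - 36) - 13 ≡ 5. → (36, 5)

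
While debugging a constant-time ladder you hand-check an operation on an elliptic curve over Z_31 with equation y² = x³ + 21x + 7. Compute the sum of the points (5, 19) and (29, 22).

(13, 11)

(5, 19) + (29, 22). λ = (22 - 19)/(29 - 5) ≡ 3/24 mod 31. 24⁻¹ ≡ 22 (mod 31), so λ ≡ 4.
  x = λ² - 5 - 29 = 16 - 34 ≡ 13; y = λ·(5 - 13) - 19 ≡ 11. → (13, 11)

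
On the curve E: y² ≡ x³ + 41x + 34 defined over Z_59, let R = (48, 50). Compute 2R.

tangent at (48, 50): λ = (3·48² + 41)/(2·50) ≡ 50/41. 41⁻¹ ≡ 36 (mod 59) since 41·36 = 1476 ≡ 1, so λ ≡ 50·36 ≡ 30.
  x = λ² - 48 - 48 = 900 - 96 ≡ 37; y = λ·(48 - 37) - 50 ≡ 44. → (37, 44)

(37, 44)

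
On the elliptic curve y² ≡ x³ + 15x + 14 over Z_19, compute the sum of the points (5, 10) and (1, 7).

(5, 10) + (1, 7). λ = (7 - 10)/(1 - 5) ≡ 16/15 mod 19. 15⁻¹ ≡ 14 (mod 19), so λ ≡ 15.
  x = λ² - 5 - 1 = 225 - 6 ≡ 10; y = λ·(5 - 10) - 10 ≡ 10. → (10, 10)

(10, 10)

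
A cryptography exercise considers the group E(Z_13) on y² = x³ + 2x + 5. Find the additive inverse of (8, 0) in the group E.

-(8, 0) = (8, -0 mod 13) = (8, 0).

(8, 0)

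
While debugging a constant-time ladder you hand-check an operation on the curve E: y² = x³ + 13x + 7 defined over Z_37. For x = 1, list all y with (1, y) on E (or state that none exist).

13, 24

x³ + 13x + 7 = 21 ≡ 21 (mod 37).
Square roots of 21 mod 37: 13 and 24 (since 13² = 169 ≡ 21).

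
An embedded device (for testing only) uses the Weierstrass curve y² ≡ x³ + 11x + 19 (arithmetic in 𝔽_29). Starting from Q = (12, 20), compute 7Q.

Double-and-add on 7 = (111)₂. Start with Q = (12, 20) for the leading 1-bit.
double: tangent at (12, 20): λ = (3·12² + 11)/(2·20) ≡ 8/11. 11⁻¹ ≡ 8 (mod 29), so λ ≡ 8·8 ≡ 6.
  x = λ² - 12 - 12 = 36 - 24 ≡ 12; y = λ·(12 - 12) - 20 ≡ 9. → (12, 9)
add Q: (12, 9) + (12, 20): same x and y₁ ≡ -y₂, so the sum is O.
double: O + O = O (identity).
add Q: O + (12, 20) = (12, 20) (identity).

(12, 20)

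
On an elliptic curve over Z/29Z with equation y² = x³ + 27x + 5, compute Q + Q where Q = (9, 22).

(16, 26)

tangent at (9, 22): λ = (3·9² + 27)/(2·22) ≡ 9/15. 15⁻¹ ≡ 2 (mod 29) since 15·2 = 30 ≡ 1, so λ ≡ 9·2 ≡ 18.
  x = λ² - 9 - 9 = 324 - 18 ≡ 16; y = λ·(9 - 16) - 22 ≡ 26. → (16, 26)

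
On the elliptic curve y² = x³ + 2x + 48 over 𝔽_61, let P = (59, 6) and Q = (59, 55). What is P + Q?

O

The two points share x = 59 and their y-coordinates satisfy 6 + 55 ≡ 0 (mod 61), so they are inverses. Their sum is 𝒪.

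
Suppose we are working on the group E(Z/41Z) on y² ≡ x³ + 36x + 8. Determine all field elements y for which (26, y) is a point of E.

x³ + 36x + 8 = 18520 ≡ 29 (mod 41).
29 is a non-residue mod 41; no y exists.

none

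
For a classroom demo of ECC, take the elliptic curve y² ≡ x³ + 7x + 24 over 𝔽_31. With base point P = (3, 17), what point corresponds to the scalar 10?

(14, 18)

Repeated addition: build up to 10P.
2P: tangent at (3, 17): λ = (3·3² + 7)/(2·17) ≡ 3/3. 3⁻¹ ≡ 21 (mod 31), so λ ≡ 3·21 ≡ 1.
  x = λ² - 3 - 3 = 1 - 6 ≡ 26; y = λ·(3 - 26) - 17 ≡ 22. → (26, 22)
3P: (26, 22) + (3, 17). λ = (17 - 22)/(3 - 26) ≡ 26/8 mod 31. 8⁻¹ ≡ 4 (mod 31) since 8·4 = 32 ≡ 1, so λ ≡ 11.
  x = λ² - 26 - 3 = 121 - 29 ≡ 30; y = λ·(26 - 30) - 22 ≡ 27. → (30, 27)
4P: (30, 27) + (3, 17). λ = (17 - 27)/(3 - 30) ≡ 21/4 mod 31. 4⁻¹ ≡ 8 (mod 31) since 4·8 = 32 ≡ 1, so λ ≡ 13.
  x = λ² - 30 - 3 = 169 - 33 ≡ 12; y = λ·(30 - 12) - 27 ≡ 21. → (12, 21)
5P: (12, 21) + (3, 17). λ = (17 - 21)/(3 - 12) ≡ 27/22 mod 31. 22⁻¹ ≡ 24 (mod 31) since 22·24 = 528 ≡ 1, so λ ≡ 28.
  x = λ² - 12 - 3 = 784 - 15 ≡ 25; y = λ·(12 - 25) - 21 ≡ 18. → (25, 18)
6P: (25, 18) + (3, 17). λ = (17 - 18)/(3 - 25) ≡ 30/9 mod 31. 9⁻¹ ≡ 7 (mod 31) since 9·7 = 63 ≡ 1, so λ ≡ 24.
  x = λ² - 25 - 3 = 576 - 28 ≡ 21; y = λ·(25 - 21) - 18 ≡ 16. → (21, 16)
7P: (21, 16) + (3, 17). λ = (17 - 16)/(3 - 21) ≡ 1/13 mod 31. 13⁻¹ ≡ 12 (mod 31), so λ ≡ 12.
  x = λ² - 21 - 3 = 144 - 24 ≡ 27; y = λ·(21 - 27) - 16 ≡ 5. → (27, 5)
8P: (27, 5) + (3, 17). λ = (17 - 5)/(3 - 27) ≡ 12/7 mod 31. 7⁻¹ ≡ 9 (mod 31), so λ ≡ 15.
  x = λ² - 27 - 3 = 225 - 30 ≡ 9; y = λ·(27 - 9) - 5 ≡ 17. → (9, 17)
9P: (9, 17) + (3, 17). λ = (17 - 17)/(3 - 9) ≡ 0/25 mod 31. 25⁻¹ ≡ 5 (mod 31), so λ ≡ 0.
  x = λ² - 9 - 3 = 0 - 12 ≡ 19; y = λ·(9 - 19) - 17 ≡ 14. → (19, 14)
10P: (19, 14) + (3, 17). λ = (17 - 14)/(3 - 19) ≡ 3/15 mod 31. 15⁻¹ ≡ 29 (mod 31), so λ ≡ 25.
  x = λ² - 19 - 3 = 625 - 22 ≡ 14; y = λ·(19 - 14) - 14 ≡ 18. → (14, 18)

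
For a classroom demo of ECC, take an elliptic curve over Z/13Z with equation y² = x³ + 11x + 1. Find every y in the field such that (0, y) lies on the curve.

1, 12

x³ + 11x + 1 = 1 ≡ 1 (mod 13).
Square roots of 1 mod 13: 1 and 12 (since 1² = 1 ≡ 1).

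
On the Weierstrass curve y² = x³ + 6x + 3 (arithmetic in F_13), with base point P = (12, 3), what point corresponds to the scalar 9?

Double-and-add on 9 = (1001)₂. Start with P = (12, 3) for the leading 1-bit.
double: tangent at (12, 3): λ = (3·12² + 6)/(2·3) ≡ 9/6. 6⁻¹ ≡ 11 (mod 13) since 6·11 = 66 ≡ 1, so λ ≡ 9·11 ≡ 8.
  x = λ² - 12 - 12 = 64 - 24 ≡ 1; y = λ·(12 - 1) - 3 ≡ 7. → (1, 7)
double: tangent at (1, 7): λ = (3·1² + 6)/(2·7) ≡ 9/1. 1⁻¹ ≡ 1 (mod 13) since 1·1 = 1 ≡ 1, so λ ≡ 9·1 ≡ 9.
  x = λ² - 1 - 1 = 81 - 2 ≡ 1; y = λ·(1 - 1) - 7 ≡ 6. → (1, 6)
double: tangent at (1, 6): λ = (3·1² + 6)/(2·6) ≡ 9/12. 12⁻¹ ≡ 12 (mod 13), so λ ≡ 9·12 ≡ 4.
  x = λ² - 1 - 1 = 16 - 2 ≡ 1; y = λ·(1 - 1) - 6 ≡ 7. → (1, 7)
add P: (1, 7) + (12, 3). λ = (3 - 7)/(12 - 1) ≡ 9/11 mod 13. 11⁻¹ ≡ 6 (mod 13) since 11·6 = 66 ≡ 1, so λ ≡ 2.
  x = λ² - 1 - 12 = 4 - 13 ≡ 4; y = λ·(1 - 4) - 7 ≡ 0. → (4, 0)

(4, 0)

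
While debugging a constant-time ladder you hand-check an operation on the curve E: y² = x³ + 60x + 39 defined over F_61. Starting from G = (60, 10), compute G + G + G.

(43, 52)

Repeated addition: build up to 3G.
2G: tangent at (60, 10): λ = (3·60² + 60)/(2·10) ≡ 2/20. 20⁻¹ ≡ 58 (mod 61), so λ ≡ 2·58 ≡ 55.
  x = λ² - 60 - 60 = 3025 - 120 ≡ 38; y = λ·(60 - 38) - 10 ≡ 41. → (38, 41)
3G: (38, 41) + (60, 10). λ = (10 - 41)/(60 - 38) ≡ 30/22 mod 61. 22⁻¹ ≡ 25 (mod 61), so λ ≡ 18.
  x = λ² - 38 - 60 = 324 - 98 ≡ 43; y = λ·(38 - 43) - 41 ≡ 52. → (43, 52)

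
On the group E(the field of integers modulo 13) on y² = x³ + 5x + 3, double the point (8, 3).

(0, 4)

tangent at (8, 3): λ = (3·8² + 5)/(2·3) ≡ 2/6. 6⁻¹ ≡ 11 (mod 13) since 6·11 = 66 ≡ 1, so λ ≡ 2·11 ≡ 9.
  x = λ² - 8 - 8 = 81 - 16 ≡ 0; y = λ·(8 - 0) - 3 ≡ 4. → (0, 4)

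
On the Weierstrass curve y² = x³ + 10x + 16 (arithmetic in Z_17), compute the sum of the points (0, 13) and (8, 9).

(0, 13) + (8, 9). λ = (9 - 13)/(8 - 0) ≡ 13/8 mod 17. 8⁻¹ ≡ 15 (mod 17) since 8·15 = 120 ≡ 1, so λ ≡ 8.
  x = λ² - 0 - 8 = 64 - 8 ≡ 5; y = λ·(0 - 5) - 13 ≡ 15. → (5, 15)

(5, 15)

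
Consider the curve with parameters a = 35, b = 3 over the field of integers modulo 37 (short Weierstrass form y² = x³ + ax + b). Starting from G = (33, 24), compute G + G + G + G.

(31, 13)

Repeated addition: build up to 4G.
2G: tangent at (33, 24): λ = (3·33² + 35)/(2·24) ≡ 9/11. 11⁻¹ ≡ 27 (mod 37) since 11·27 = 297 ≡ 1, so λ ≡ 9·27 ≡ 21.
  x = λ² - 33 - 33 = 441 - 66 ≡ 5; y = λ·(33 - 5) - 24 ≡ 9. → (5, 9)
3G: (5, 9) + (33, 24). λ = (24 - 9)/(33 - 5) ≡ 15/28 mod 37. 28⁻¹ ≡ 4 (mod 37), so λ ≡ 23.
  x = λ² - 5 - 33 = 529 - 38 ≡ 10; y = λ·(5 - 10) - 9 ≡ 24. → (10, 24)
4G: (10, 24) + (33, 24). λ = (24 - 24)/(33 - 10) ≡ 0/23 mod 37. 23⁻¹ ≡ 29 (mod 37), so λ ≡ 0.
  x = λ² - 10 - 33 = 0 - 43 ≡ 31; y = λ·(10 - 31) - 24 ≡ 13. → (31, 13)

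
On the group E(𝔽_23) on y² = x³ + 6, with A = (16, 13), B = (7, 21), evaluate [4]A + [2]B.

First 4A:
Double-and-add on 4 = (100)₂. Start with A = (16, 13) for the leading 1-bit.
double: tangent at (16, 13): λ = (3·16² + 0)/(2·13) ≡ 9/3. 3⁻¹ ≡ 8 (mod 23), so λ ≡ 9·8 ≡ 3.
  x = λ² - 16 - 16 = 9 - 32 ≡ 0; y = λ·(16 - 0) - 13 ≡ 12. → (0, 12)
double: tangent at (0, 12): λ = (3·0² + 0)/(2·12) ≡ 0/1. 1⁻¹ ≡ 1 (mod 23) since 1·1 = 1 ≡ 1, so λ ≡ 0·1 ≡ 0.
  x = λ² - 0 - 0 = 0 - 0 ≡ 0; y = λ·(0 - 0) - 12 ≡ 11. → (0, 11)
4A = (0, 11).
Next 2B:
Repeated addition: build up to 2B.
2B: tangent at (7, 21): λ = (3·7² + 0)/(2·21) ≡ 9/19. 19⁻¹ ≡ 17 (mod 23), so λ ≡ 9·17 ≡ 15.
  x = λ² - 7 - 7 = 225 - 14 ≡ 4; y = λ·(7 - 4) - 21 ≡ 1. → (4, 1)
2B = (4, 1).
Finally 4A + 2B:
(0, 11) + (4, 1). λ = (1 - 11)/(4 - 0) ≡ 13/4 mod 23. 4⁻¹ ≡ 6 (mod 23) since 4·6 = 24 ≡ 1, so λ ≡ 9.
  x = λ² - 0 - 4 = 81 - 4 ≡ 8; y = λ·(0 - 8) - 11 ≡ 9. → (8, 9)

(8, 9)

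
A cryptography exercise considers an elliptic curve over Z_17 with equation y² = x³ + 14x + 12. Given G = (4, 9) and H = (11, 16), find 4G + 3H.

First 4G:
Double-and-add on 4 = (100)₂. Start with G = (4, 9) for the leading 1-bit.
double: tangent at (4, 9): λ = (3·4² + 14)/(2·9) ≡ 11/1. 1⁻¹ ≡ 1 (mod 17), so λ ≡ 11·1 ≡ 11.
  x = λ² - 4 - 4 = 121 - 8 ≡ 11; y = λ·(4 - 11) - 9 ≡ 16. → (11, 16)
double: tangent at (11, 16): λ = (3·11² + 14)/(2·16) ≡ 3/15. 15⁻¹ ≡ 8 (mod 17) since 15·8 = 120 ≡ 1, so λ ≡ 3·8 ≡ 7.
  x = λ² - 11 - 11 = 49 - 22 ≡ 10; y = λ·(11 - 10) - 16 ≡ 8. → (10, 8)
4G = (10, 8).
Next 3H:
Repeated addition: build up to 3H.
2H: tangent at (11, 16): λ = (3·11² + 14)/(2·16) ≡ 3/15. 15⁻¹ ≡ 8 (mod 17) since 15·8 = 120 ≡ 1, so λ ≡ 3·8 ≡ 7.
  x = λ² - 11 - 11 = 49 - 22 ≡ 10; y = λ·(11 - 10) - 16 ≡ 8. → (10, 8)
3H: (10, 8) + (11, 16). λ = (16 - 8)/(11 - 10) ≡ 8/1 mod 17. 1⁻¹ ≡ 1 (mod 17), so λ ≡ 8.
  x = λ² - 10 - 11 = 64 - 21 ≡ 9; y = λ·(10 - 9) - 8 ≡ 0. → (9, 0)
3H = (9, 0).
Finally 4G + 3H:
(10, 8) + (9, 0). λ = (0 - 8)/(9 - 10) ≡ 9/16 mod 17. 16⁻¹ ≡ 16 (mod 17), so λ ≡ 8.
  x = λ² - 10 - 9 = 64 - 19 ≡ 11; y = λ·(10 - 11) - 8 ≡ 1. → (11, 1)

(11, 1)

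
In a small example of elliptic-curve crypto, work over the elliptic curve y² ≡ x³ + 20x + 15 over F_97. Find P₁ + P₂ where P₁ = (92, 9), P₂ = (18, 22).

(92, 9) + (18, 22). λ = (22 - 9)/(18 - 92) ≡ 13/23 mod 97. 23⁻¹ ≡ 38 (mod 97) since 23·38 = 874 ≡ 1, so λ ≡ 9.
  x = λ² - 92 - 18 = 81 - 110 ≡ 68; y = λ·(92 - 68) - 9 ≡ 13. → (68, 13)

(68, 13)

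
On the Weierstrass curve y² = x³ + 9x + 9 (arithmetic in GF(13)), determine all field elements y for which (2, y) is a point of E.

3, 10

x³ + 9x + 9 = 35 ≡ 9 (mod 13).
Square roots of 9 mod 13: 3 and 10 (since 3² = 9 ≡ 9).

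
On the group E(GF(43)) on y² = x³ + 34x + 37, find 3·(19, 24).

Write Q = (19, 24).
Repeated addition: build up to 3Q.
2Q: tangent at (19, 24): λ = (3·19² + 34)/(2·24) ≡ 42/5. 5⁻¹ ≡ 26 (mod 43), so λ ≡ 42·26 ≡ 17.
  x = λ² - 19 - 19 = 289 - 38 ≡ 36; y = λ·(19 - 36) - 24 ≡ 31. → (36, 31)
3Q: (36, 31) + (19, 24). λ = (24 - 31)/(19 - 36) ≡ 36/26 mod 43. 26⁻¹ ≡ 5 (mod 43) since 26·5 = 130 ≡ 1, so λ ≡ 8.
  x = λ² - 36 - 19 = 64 - 55 ≡ 9; y = λ·(36 - 9) - 31 ≡ 13. → (9, 13)

(9, 13)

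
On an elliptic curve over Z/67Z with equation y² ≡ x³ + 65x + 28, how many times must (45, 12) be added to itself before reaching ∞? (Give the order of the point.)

2P: tangent at (45, 12): λ = (3·45² + 65)/(2·12) ≡ 43/24. 24⁻¹ ≡ 14 (mod 67), so λ ≡ 43·14 ≡ 66.
  x = λ² - 45 - 45 = 4356 - 90 ≡ 45; y = λ·(45 - 45) - 12 ≡ 55. → (45, 55)
3P: (45, 55) + (45, 12): same x and y₁ ≡ -y₂, so the sum is ∞.
3P = ∞, so the order is 3.

3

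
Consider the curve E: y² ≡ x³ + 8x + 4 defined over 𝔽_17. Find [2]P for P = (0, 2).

tangent at (0, 2): λ = (3·0² + 8)/(2·2) ≡ 8/4. 4⁻¹ ≡ 13 (mod 17) since 4·13 = 52 ≡ 1, so λ ≡ 8·13 ≡ 2.
  x = λ² - 0 - 0 = 4 - 0 ≡ 4; y = λ·(0 - 4) - 2 ≡ 7. → (4, 7)

(4, 7)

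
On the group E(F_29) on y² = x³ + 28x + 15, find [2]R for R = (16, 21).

tangent at (16, 21): λ = (3·16² + 28)/(2·21) ≡ 13/13. 13⁻¹ ≡ 9 (mod 29) since 13·9 = 117 ≡ 1, so λ ≡ 13·9 ≡ 1.
  x = λ² - 16 - 16 = 1 - 32 ≡ 27; y = λ·(16 - 27) - 21 ≡ 26. → (27, 26)

(27, 26)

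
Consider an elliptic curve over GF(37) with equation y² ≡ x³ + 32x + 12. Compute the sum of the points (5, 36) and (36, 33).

(24, 10)

(5, 36) + (36, 33). λ = (33 - 36)/(36 - 5) ≡ 34/31 mod 37. 31⁻¹ ≡ 6 (mod 37) since 31·6 = 186 ≡ 1, so λ ≡ 19.
  x = λ² - 5 - 36 = 361 - 41 ≡ 24; y = λ·(5 - 24) - 36 ≡ 10. → (24, 10)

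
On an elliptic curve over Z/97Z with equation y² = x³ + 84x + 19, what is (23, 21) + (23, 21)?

tangent at (23, 21): λ = (3·23² + 84)/(2·21) ≡ 22/42. 42⁻¹ ≡ 67 (mod 97) since 42·67 = 2814 ≡ 1, so λ ≡ 22·67 ≡ 19.
  x = λ² - 23 - 23 = 361 - 46 ≡ 24; y = λ·(23 - 24) - 21 ≡ 57. → (24, 57)

(24, 57)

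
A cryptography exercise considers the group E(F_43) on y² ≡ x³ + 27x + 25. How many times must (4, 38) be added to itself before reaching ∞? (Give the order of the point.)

5

2P: tangent at (4, 38): λ = (3·4² + 27)/(2·38) ≡ 32/33. 33⁻¹ ≡ 30 (mod 43), so λ ≡ 32·30 ≡ 14.
  x = λ² - 4 - 4 = 196 - 8 ≡ 16; y = λ·(4 - 16) - 38 ≡ 9. → (16, 9)
3P: (16, 9) + (4, 38). λ = (38 - 9)/(4 - 16) ≡ 29/31 mod 43. 31⁻¹ ≡ 25 (mod 43), so λ ≡ 37.
  x = λ² - 16 - 4 = 1369 - 20 ≡ 16; y = λ·(16 - 16) - 9 ≡ 34. → (16, 34)
4P: (16, 34) + (4, 38). λ = (38 - 34)/(4 - 16) ≡ 4/31 mod 43. 31⁻¹ ≡ 25 (mod 43) since 31·25 = 775 ≡ 1, so λ ≡ 14.
  x = λ² - 16 - 4 = 196 - 20 ≡ 4; y = λ·(16 - 4) - 34 ≡ 5. → (4, 5)
5P: (4, 5) + (4, 38): same x and y₁ ≡ -y₂, so the sum is ∞.
5P = ∞, so the order is 5.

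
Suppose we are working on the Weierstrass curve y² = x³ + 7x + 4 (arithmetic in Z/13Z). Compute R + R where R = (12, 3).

tangent at (12, 3): λ = (3·12² + 7)/(2·3) ≡ 10/6. 6⁻¹ ≡ 11 (mod 13) since 6·11 = 66 ≡ 1, so λ ≡ 10·11 ≡ 6.
  x = λ² - 12 - 12 = 36 - 24 ≡ 12; y = λ·(12 - 12) - 3 ≡ 10. → (12, 10)

(12, 10)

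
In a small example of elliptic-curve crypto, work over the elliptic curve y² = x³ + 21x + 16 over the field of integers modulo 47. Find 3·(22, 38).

Write P = (22, 38).
Repeated addition: build up to 3P.
2P: tangent at (22, 38): λ = (3·22² + 21)/(2·38) ≡ 16/29. 29⁻¹ ≡ 13 (mod 47), so λ ≡ 16·13 ≡ 20.
  x = λ² - 22 - 22 = 400 - 44 ≡ 27; y = λ·(22 - 27) - 38 ≡ 3. → (27, 3)
3P: (27, 3) + (22, 38). λ = (38 - 3)/(22 - 27) ≡ 35/42 mod 47. 42⁻¹ ≡ 28 (mod 47), so λ ≡ 40.
  x = λ² - 27 - 22 = 1600 - 49 ≡ 0; y = λ·(27 - 0) - 3 ≡ 43. → (0, 43)

(0, 43)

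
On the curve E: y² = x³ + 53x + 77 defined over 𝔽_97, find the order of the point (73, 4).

2P: tangent at (73, 4): λ = (3·73² + 53)/(2·4) ≡ 35/8. 8⁻¹ ≡ 85 (mod 97), so λ ≡ 35·85 ≡ 65.
  x = λ² - 73 - 73 = 4225 - 146 ≡ 5; y = λ·(73 - 5) - 4 ≡ 51. → (5, 51)
3P: (5, 51) + (73, 4). λ = (4 - 51)/(73 - 5) ≡ 50/68 mod 97. 68⁻¹ ≡ 10 (mod 97), so λ ≡ 15.
  x = λ² - 5 - 73 = 225 - 78 ≡ 50; y = λ·(5 - 50) - 51 ≡ 50. → (50, 50)
4P: (50, 50) + (73, 4). λ = (4 - 50)/(73 - 50) ≡ 51/23 mod 97. 23⁻¹ ≡ 38 (mod 97), so λ ≡ 95.
  x = λ² - 50 - 73 = 9025 - 123 ≡ 75; y = λ·(50 - 75) - 50 ≡ 0. → (75, 0)
5P: (75, 0) + (73, 4). λ = (4 - 0)/(73 - 75) ≡ 4/95 mod 97. 95⁻¹ ≡ 48 (mod 97), so λ ≡ 95.
  x = λ² - 75 - 73 = 9025 - 148 ≡ 50; y = λ·(75 - 50) - 0 ≡ 47. → (50, 47)
6P: (50, 47) + (73, 4). λ = (4 - 47)/(73 - 50) ≡ 54/23 mod 97. 23⁻¹ ≡ 38 (mod 97), so λ ≡ 15.
  x = λ² - 50 - 73 = 225 - 123 ≡ 5; y = λ·(50 - 5) - 47 ≡ 46. → (5, 46)
7P: (5, 46) + (73, 4). λ = (4 - 46)/(73 - 5) ≡ 55/68 mod 97. 68⁻¹ ≡ 10 (mod 97) since 68·10 = 680 ≡ 1, so λ ≡ 65.
  x = λ² - 5 - 73 = 4225 - 78 ≡ 73; y = λ·(5 - 73) - 46 ≡ 93. → (73, 93)
8P: (73, 93) + (73, 4): same x and y₁ ≡ -y₂, so the sum is 𝒪.
8P = 𝒪, so the order is 8.

8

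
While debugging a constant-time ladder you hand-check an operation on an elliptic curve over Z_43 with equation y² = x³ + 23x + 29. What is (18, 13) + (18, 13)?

(4, 20)

tangent at (18, 13): λ = (3·18² + 23)/(2·13) ≡ 6/26. 26⁻¹ ≡ 5 (mod 43), so λ ≡ 6·5 ≡ 30.
  x = λ² - 18 - 18 = 900 - 36 ≡ 4; y = λ·(18 - 4) - 13 ≡ 20. → (4, 20)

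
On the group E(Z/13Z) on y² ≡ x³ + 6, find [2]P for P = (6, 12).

(5, 12)

tangent at (6, 12): λ = (3·6² + 0)/(2·12) ≡ 4/11. 11⁻¹ ≡ 6 (mod 13), so λ ≡ 4·6 ≡ 11.
  x = λ² - 6 - 6 = 121 - 12 ≡ 5; y = λ·(6 - 5) - 12 ≡ 12. → (5, 12)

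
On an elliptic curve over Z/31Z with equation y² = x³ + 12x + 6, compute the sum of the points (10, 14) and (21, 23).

(10, 14) + (21, 23). λ = (23 - 14)/(21 - 10) ≡ 9/11 mod 31. 11⁻¹ ≡ 17 (mod 31) since 11·17 = 187 ≡ 1, so λ ≡ 29.
  x = λ² - 10 - 21 = 841 - 31 ≡ 4; y = λ·(10 - 4) - 14 ≡ 5. → (4, 5)

(4, 5)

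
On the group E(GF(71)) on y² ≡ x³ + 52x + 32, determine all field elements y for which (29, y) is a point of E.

x³ + 52x + 32 = 25929 ≡ 14 (mod 71).
14 is a non-residue mod 71; no y exists.

none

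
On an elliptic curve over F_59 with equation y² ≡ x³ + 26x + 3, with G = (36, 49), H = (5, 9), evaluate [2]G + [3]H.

(2, 2)

First 2G:
Repeated addition: build up to 2G.
2G: tangent at (36, 49): λ = (3·36² + 26)/(2·49) ≡ 20/39. 39⁻¹ ≡ 56 (mod 59) since 39·56 = 2184 ≡ 1, so λ ≡ 20·56 ≡ 58.
  x = λ² - 36 - 36 = 3364 - 72 ≡ 47; y = λ·(36 - 47) - 49 ≡ 21. → (47, 21)
2G = (47, 21).
Next 3H:
Repeated addition: build up to 3H.
2H: tangent at (5, 9): λ = (3·5² + 26)/(2·9) ≡ 42/18. 18⁻¹ ≡ 23 (mod 59) since 18·23 = 414 ≡ 1, so λ ≡ 42·23 ≡ 22.
  x = λ² - 5 - 5 = 484 - 10 ≡ 2; y = λ·(5 - 2) - 9 ≡ 57. → (2, 57)
3H: (2, 57) + (5, 9). λ = (9 - 57)/(5 - 2) ≡ 11/3 mod 59. 3⁻¹ ≡ 20 (mod 59) since 3·20 = 60 ≡ 1, so λ ≡ 43.
  x = λ² - 2 - 5 = 1849 - 7 ≡ 13; y = λ·(2 - 13) - 57 ≡ 1. → (13, 1)
3H = (13, 1).
Finally 2G + 3H:
(47, 21) + (13, 1). λ = (1 - 21)/(13 - 47) ≡ 39/25 mod 59. 25⁻¹ ≡ 26 (mod 59) since 25·26 = 650 ≡ 1, so λ ≡ 11.
  x = λ² - 47 - 13 = 121 - 60 ≡ 2; y = λ·(47 - 2) - 21 ≡ 2. → (2, 2)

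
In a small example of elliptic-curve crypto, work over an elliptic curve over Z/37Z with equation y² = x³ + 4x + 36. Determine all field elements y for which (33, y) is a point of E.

x³ + 4x + 36 = 36105 ≡ 30 (mod 37).
Square roots of 30 mod 37: 17 and 20 (since 17² = 289 ≡ 30).

17, 20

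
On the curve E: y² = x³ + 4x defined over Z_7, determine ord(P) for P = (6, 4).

2P: tangent at (6, 4): λ = (3·6² + 4)/(2·4) ≡ 0/1. 1⁻¹ ≡ 1 (mod 7), so λ ≡ 0·1 ≡ 0.
  x = λ² - 6 - 6 = 0 - 12 ≡ 2; y = λ·(6 - 2) - 4 ≡ 3. → (2, 3)
3P: (2, 3) + (6, 4). λ = (4 - 3)/(6 - 2) ≡ 1/4 mod 7. 4⁻¹ ≡ 2 (mod 7), so λ ≡ 2.
  x = λ² - 2 - 6 = 4 - 8 ≡ 3; y = λ·(2 - 3) - 3 ≡ 2. → (3, 2)
4P: (3, 2) + (6, 4). λ = (4 - 2)/(6 - 3) ≡ 2/3 mod 7. 3⁻¹ ≡ 5 (mod 7), so λ ≡ 3.
  x = λ² - 3 - 6 = 9 - 9 ≡ 0; y = λ·(3 - 0) - 2 ≡ 0. → (0, 0)
5P: (0, 0) + (6, 4). λ = (4 - 0)/(6 - 0) ≡ 4/6 mod 7. 6⁻¹ ≡ 6 (mod 7), so λ ≡ 3.
  x = λ² - 0 - 6 = 9 - 6 ≡ 3; y = λ·(0 - 3) - 0 ≡ 5. → (3, 5)
6P: (3, 5) + (6, 4). λ = (4 - 5)/(6 - 3) ≡ 6/3 mod 7. 3⁻¹ ≡ 5 (mod 7) since 3·5 = 15 ≡ 1, so λ ≡ 2.
  x = λ² - 3 - 6 = 4 - 9 ≡ 2; y = λ·(3 - 2) - 5 ≡ 4. → (2, 4)
7P: (2, 4) + (6, 4). λ = (4 - 4)/(6 - 2) ≡ 0/4 mod 7. 4⁻¹ ≡ 2 (mod 7) since 4·2 = 8 ≡ 1, so λ ≡ 0.
  x = λ² - 2 - 6 = 0 - 8 ≡ 6; y = λ·(2 - 6) - 4 ≡ 3. → (6, 3)
8P: (6, 3) + (6, 4): same x and y₁ ≡ -y₂, so the sum is O.
8P = O, so the order is 8.

8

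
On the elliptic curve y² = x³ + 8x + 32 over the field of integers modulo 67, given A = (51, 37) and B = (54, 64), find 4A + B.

(7, 30)

First 4A:
Double-and-add on 4 = (100)₂. Start with A = (51, 37) for the leading 1-bit.
double: tangent at (51, 37): λ = (3·51² + 8)/(2·37) ≡ 39/7. 7⁻¹ ≡ 48 (mod 67) since 7·48 = 336 ≡ 1, so λ ≡ 39·48 ≡ 63.
  x = λ² - 51 - 51 = 3969 - 102 ≡ 48; y = λ·(51 - 48) - 37 ≡ 18. → (48, 18)
double: tangent at (48, 18): λ = (3·48² + 8)/(2·18) ≡ 19/36. 36⁻¹ ≡ 54 (mod 67) since 36·54 = 1944 ≡ 1, so λ ≡ 19·54 ≡ 21.
  x = λ² - 48 - 48 = 441 - 96 ≡ 10; y = λ·(48 - 10) - 18 ≡ 43. → (10, 43)
4A = (10, 43).
Finally 4A + B:
(10, 43) + (54, 64). λ = (64 - 43)/(54 - 10) ≡ 21/44 mod 67. 44⁻¹ ≡ 32 (mod 67), so λ ≡ 2.
  x = λ² - 10 - 54 = 4 - 64 ≡ 7; y = λ·(10 - 7) - 43 ≡ 30. → (7, 30)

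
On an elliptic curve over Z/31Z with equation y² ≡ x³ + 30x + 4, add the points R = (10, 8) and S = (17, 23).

(10, 8) + (17, 23). λ = (23 - 8)/(17 - 10) ≡ 15/7 mod 31. 7⁻¹ ≡ 9 (mod 31), so λ ≡ 11.
  x = λ² - 10 - 17 = 121 - 27 ≡ 1; y = λ·(10 - 1) - 8 ≡ 29. → (1, 29)

(1, 29)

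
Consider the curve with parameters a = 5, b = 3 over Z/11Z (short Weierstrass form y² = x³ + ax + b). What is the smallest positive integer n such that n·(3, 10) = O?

2P: tangent at (3, 10): λ = (3·3² + 5)/(2·10) ≡ 10/9. 9⁻¹ ≡ 5 (mod 11) since 9·5 = 45 ≡ 1, so λ ≡ 10·5 ≡ 6.
  x = λ² - 3 - 3 = 36 - 6 ≡ 8; y = λ·(3 - 8) - 10 ≡ 4. → (8, 4)
3P: (8, 4) + (3, 10). λ = (10 - 4)/(3 - 8) ≡ 6/6 mod 11. 6⁻¹ ≡ 2 (mod 11), so λ ≡ 1.
  x = λ² - 8 - 3 = 1 - 11 ≡ 1; y = λ·(8 - 1) - 4 ≡ 3. → (1, 3)
4P: (1, 3) + (3, 10). λ = (10 - 3)/(3 - 1) ≡ 7/2 mod 11. 2⁻¹ ≡ 6 (mod 11), so λ ≡ 9.
  x = λ² - 1 - 3 = 81 - 4 ≡ 0; y = λ·(1 - 0) - 3 ≡ 6. → (0, 6)
5P: (0, 6) + (3, 10). λ = (10 - 6)/(3 - 0) ≡ 4/3 mod 11. 3⁻¹ ≡ 4 (mod 11), so λ ≡ 5.
  x = λ² - 0 - 3 = 25 - 3 ≡ 0; y = λ·(0 - 0) - 6 ≡ 5. → (0, 5)
6P: (0, 5) + (3, 10). λ = (10 - 5)/(3 - 0) ≡ 5/3 mod 11. 3⁻¹ ≡ 4 (mod 11) since 3·4 = 12 ≡ 1, so λ ≡ 9.
  x = λ² - 0 - 3 = 81 - 3 ≡ 1; y = λ·(0 - 1) - 5 ≡ 8. → (1, 8)
7P: (1, 8) + (3, 10). λ = (10 - 8)/(3 - 1) ≡ 2/2 mod 11. 2⁻¹ ≡ 6 (mod 11) since 2·6 = 12 ≡ 1, so λ ≡ 1.
  x = λ² - 1 - 3 = 1 - 4 ≡ 8; y = λ·(1 - 8) - 8 ≡ 7. → (8, 7)
8P: (8, 7) + (3, 10). λ = (10 - 7)/(3 - 8) ≡ 3/6 mod 11. 6⁻¹ ≡ 2 (mod 11), so λ ≡ 6.
  x = λ² - 8 - 3 = 36 - 11 ≡ 3; y = λ·(8 - 3) - 7 ≡ 1. → (3, 1)
9P: (3, 1) + (3, 10): same x and y₁ ≡ -y₂, so the sum is O.
9P = O, so the order is 9.

9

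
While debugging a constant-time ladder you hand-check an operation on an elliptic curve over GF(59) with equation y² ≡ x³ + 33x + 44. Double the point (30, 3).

(50, 32)

tangent at (30, 3): λ = (3·30² + 33)/(2·3) ≡ 19/6. 6⁻¹ ≡ 10 (mod 59) since 6·10 = 60 ≡ 1, so λ ≡ 19·10 ≡ 13.
  x = λ² - 30 - 30 = 169 - 60 ≡ 50; y = λ·(30 - 50) - 3 ≡ 32. → (50, 32)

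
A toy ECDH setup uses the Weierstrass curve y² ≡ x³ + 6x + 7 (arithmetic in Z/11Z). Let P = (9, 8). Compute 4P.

Double-and-add on 4 = (100)₂. Start with P = (9, 8) for the leading 1-bit.
double: tangent at (9, 8): λ = (3·9² + 6)/(2·8) ≡ 7/5. 5⁻¹ ≡ 9 (mod 11) since 5·9 = 45 ≡ 1, so λ ≡ 7·9 ≡ 8.
  x = λ² - 9 - 9 = 64 - 18 ≡ 2; y = λ·(9 - 2) - 8 ≡ 4. → (2, 4)
double: tangent at (2, 4): λ = (3·2² + 6)/(2·4) ≡ 7/8. 8⁻¹ ≡ 7 (mod 11), so λ ≡ 7·7 ≡ 5.
  x = λ² - 2 - 2 = 25 - 4 ≡ 10; y = λ·(2 - 10) - 4 ≡ 0. → (10, 0)

(10, 0)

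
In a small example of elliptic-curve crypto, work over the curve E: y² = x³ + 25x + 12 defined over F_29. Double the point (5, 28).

(25, 15)

tangent at (5, 28): λ = (3·5² + 25)/(2·28) ≡ 13/27. 27⁻¹ ≡ 14 (mod 29), so λ ≡ 13·14 ≡ 8.
  x = λ² - 5 - 5 = 64 - 10 ≡ 25; y = λ·(5 - 25) - 28 ≡ 15. → (25, 15)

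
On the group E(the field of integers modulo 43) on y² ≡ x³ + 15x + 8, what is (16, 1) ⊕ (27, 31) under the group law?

(16, 1) + (27, 31). λ = (31 - 1)/(27 - 16) ≡ 30/11 mod 43. 11⁻¹ ≡ 4 (mod 43) since 11·4 = 44 ≡ 1, so λ ≡ 34.
  x = λ² - 16 - 27 = 1156 - 43 ≡ 38; y = λ·(16 - 38) - 1 ≡ 25. → (38, 25)

(38, 25)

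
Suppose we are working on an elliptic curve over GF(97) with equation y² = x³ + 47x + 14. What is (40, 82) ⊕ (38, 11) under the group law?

(91, 96)

(40, 82) + (38, 11). λ = (11 - 82)/(38 - 40) ≡ 26/95 mod 97. 95⁻¹ ≡ 48 (mod 97), so λ ≡ 84.
  x = λ² - 40 - 38 = 7056 - 78 ≡ 91; y = λ·(40 - 91) - 82 ≡ 96. → (91, 96)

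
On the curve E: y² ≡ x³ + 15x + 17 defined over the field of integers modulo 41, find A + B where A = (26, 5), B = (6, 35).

(26, 5) + (6, 35). λ = (35 - 5)/(6 - 26) ≡ 30/21 mod 41. 21⁻¹ ≡ 2 (mod 41), so λ ≡ 19.
  x = λ² - 26 - 6 = 361 - 32 ≡ 1; y = λ·(26 - 1) - 5 ≡ 19. → (1, 19)

(1, 19)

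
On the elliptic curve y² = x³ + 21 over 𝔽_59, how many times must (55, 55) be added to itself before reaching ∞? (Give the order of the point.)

2P: tangent at (55, 55): λ = (3·55² + 0)/(2·55) ≡ 48/51. 51⁻¹ ≡ 22 (mod 59) since 51·22 = 1122 ≡ 1, so λ ≡ 48·22 ≡ 53.
  x = λ² - 55 - 55 = 2809 - 110 ≡ 44; y = λ·(55 - 44) - 55 ≡ 56. → (44, 56)
3P: (44, 56) + (55, 55). λ = (55 - 56)/(55 - 44) ≡ 58/11 mod 59. 11⁻¹ ≡ 43 (mod 59), so λ ≡ 16.
  x = λ² - 44 - 55 = 256 - 99 ≡ 39; y = λ·(44 - 39) - 56 ≡ 24. → (39, 24)
4P: (39, 24) + (55, 55). λ = (55 - 24)/(55 - 39) ≡ 31/16 mod 59. 16⁻¹ ≡ 48 (mod 59) since 16·48 = 768 ≡ 1, so λ ≡ 13.
  x = λ² - 39 - 55 = 169 - 94 ≡ 16; y = λ·(39 - 16) - 24 ≡ 39. → (16, 39)
5P: (16, 39) + (55, 55). λ = (55 - 39)/(55 - 16) ≡ 16/39 mod 59. 39⁻¹ ≡ 56 (mod 59) since 39·56 = 2184 ≡ 1, so λ ≡ 11.
  x = λ² - 16 - 55 = 121 - 71 ≡ 50; y = λ·(16 - 50) - 39 ≡ 0. → (50, 0)
6P: (50, 0) + (55, 55). λ = (55 - 0)/(55 - 50) ≡ 55/5 mod 59. 5⁻¹ ≡ 12 (mod 59), so λ ≡ 11.
  x = λ² - 50 - 55 = 121 - 105 ≡ 16; y = λ·(50 - 16) - 0 ≡ 20. → (16, 20)
7P: (16, 20) + (55, 55). λ = (55 - 20)/(55 - 16) ≡ 35/39 mod 59. 39⁻¹ ≡ 56 (mod 59), so λ ≡ 13.
  x = λ² - 16 - 55 = 169 - 71 ≡ 39; y = λ·(16 - 39) - 20 ≡ 35. → (39, 35)
8P: (39, 35) + (55, 55). λ = (55 - 35)/(55 - 39) ≡ 20/16 mod 59. 16⁻¹ ≡ 48 (mod 59) since 16·48 = 768 ≡ 1, so λ ≡ 16.
  x = λ² - 39 - 55 = 256 - 94 ≡ 44; y = λ·(39 - 44) - 35 ≡ 3. → (44, 3)
9P: (44, 3) + (55, 55). λ = (55 - 3)/(55 - 44) ≡ 52/11 mod 59. 11⁻¹ ≡ 43 (mod 59) since 11·43 = 473 ≡ 1, so λ ≡ 53.
  x = λ² - 44 - 55 = 2809 - 99 ≡ 55; y = λ·(44 - 55) - 3 ≡ 4. → (55, 4)
10P: (55, 4) + (55, 55): same x and y₁ ≡ -y₂, so the sum is ∞.
10P = ∞, so the order is 10.

10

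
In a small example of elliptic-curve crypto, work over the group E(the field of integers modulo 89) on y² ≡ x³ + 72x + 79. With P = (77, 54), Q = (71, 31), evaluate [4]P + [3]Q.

First 4P:
Repeated addition: build up to 4P.
2P: tangent at (77, 54): λ = (3·77² + 72)/(2·54) ≡ 59/19. 19⁻¹ ≡ 75 (mod 89) since 19·75 = 1425 ≡ 1, so λ ≡ 59·75 ≡ 64.
  x = λ² - 77 - 77 = 4096 - 154 ≡ 26; y = λ·(77 - 26) - 54 ≡ 6. → (26, 6)
3P: (26, 6) + (77, 54). λ = (54 - 6)/(77 - 26) ≡ 48/51 mod 89. 51⁻¹ ≡ 7 (mod 89), so λ ≡ 69.
  x = λ² - 26 - 77 = 4761 - 103 ≡ 30; y = λ·(26 - 30) - 6 ≡ 74. → (30, 74)
4P: (30, 74) + (77, 54). λ = (54 - 74)/(77 - 30) ≡ 69/47 mod 89. 47⁻¹ ≡ 36 (mod 89), so λ ≡ 81.
  x = λ² - 30 - 77 = 6561 - 107 ≡ 46; y = λ·(30 - 46) - 74 ≡ 54. → (46, 54)
4P = (46, 54).
Next 3Q:
Repeated addition: build up to 3Q.
2Q: tangent at (71, 31): λ = (3·71² + 72)/(2·31) ≡ 65/62. 62⁻¹ ≡ 56 (mod 89) since 62·56 = 3472 ≡ 1, so λ ≡ 65·56 ≡ 80.
  x = λ² - 71 - 71 = 6400 - 142 ≡ 28; y = λ·(71 - 28) - 31 ≡ 27. → (28, 27)
3Q: (28, 27) + (71, 31). λ = (31 - 27)/(71 - 28) ≡ 4/43 mod 89. 43⁻¹ ≡ 29 (mod 89), so λ ≡ 27.
  x = λ² - 28 - 71 = 729 - 99 ≡ 7; y = λ·(28 - 7) - 27 ≡ 6. → (7, 6)
3Q = (7, 6).
Finally 4P + 3Q:
(46, 54) + (7, 6). λ = (6 - 54)/(7 - 46) ≡ 41/50 mod 89. 50⁻¹ ≡ 73 (mod 89), so λ ≡ 56.
  x = λ² - 46 - 7 = 3136 - 53 ≡ 57; y = λ·(46 - 57) - 54 ≡ 42. → (57, 42)

(57, 42)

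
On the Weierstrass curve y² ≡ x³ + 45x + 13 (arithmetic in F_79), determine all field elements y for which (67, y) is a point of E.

x³ + 45x + 13 = 303791 ≡ 36 (mod 79).
Square roots of 36 mod 79: 6 and 73 (since 6² = 36 ≡ 36).

6, 73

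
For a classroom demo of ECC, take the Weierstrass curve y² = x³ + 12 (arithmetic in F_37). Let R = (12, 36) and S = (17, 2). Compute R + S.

(35, 2)

(12, 36) + (17, 2). λ = (2 - 36)/(17 - 12) ≡ 3/5 mod 37. 5⁻¹ ≡ 15 (mod 37), so λ ≡ 8.
  x = λ² - 12 - 17 = 64 - 29 ≡ 35; y = λ·(12 - 35) - 36 ≡ 2. → (35, 2)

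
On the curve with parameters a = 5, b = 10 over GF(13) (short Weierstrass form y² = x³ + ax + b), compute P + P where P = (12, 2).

tangent at (12, 2): λ = (3·12² + 5)/(2·2) ≡ 8/4. 4⁻¹ ≡ 10 (mod 13) since 4·10 = 40 ≡ 1, so λ ≡ 8·10 ≡ 2.
  x = λ² - 12 - 12 = 4 - 24 ≡ 6; y = λ·(12 - 6) - 2 ≡ 10. → (6, 10)

(6, 10)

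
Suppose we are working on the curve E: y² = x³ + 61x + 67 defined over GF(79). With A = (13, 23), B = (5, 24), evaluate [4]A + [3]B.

First 4A:
Double-and-add on 4 = (100)₂. Start with A = (13, 23) for the leading 1-bit.
double: tangent at (13, 23): λ = (3·13² + 61)/(2·23) ≡ 15/46. 46⁻¹ ≡ 67 (mod 79), so λ ≡ 15·67 ≡ 57.
  x = λ² - 13 - 13 = 3249 - 26 ≡ 63; y = λ·(13 - 63) - 23 ≡ 50. → (63, 50)
double: tangent at (63, 50): λ = (3·63² + 61)/(2·50) ≡ 39/21. 21⁻¹ ≡ 64 (mod 79) since 21·64 = 1344 ≡ 1, so λ ≡ 39·64 ≡ 47.
  x = λ² - 63 - 63 = 2209 - 126 ≡ 29; y = λ·(63 - 29) - 50 ≡ 47. → (29, 47)
4A = (29, 47).
Next 3B:
Repeated addition: build up to 3B.
2B: tangent at (5, 24): λ = (3·5² + 61)/(2·24) ≡ 57/48. 48⁻¹ ≡ 28 (mod 79), so λ ≡ 57·28 ≡ 16.
  x = λ² - 5 - 5 = 256 - 10 ≡ 9; y = λ·(5 - 9) - 24 ≡ 70. → (9, 70)
3B: (9, 70) + (5, 24). λ = (24 - 70)/(5 - 9) ≡ 33/75 mod 79. 75⁻¹ ≡ 59 (mod 79) since 75·59 = 4425 ≡ 1, so λ ≡ 51.
  x = λ² - 9 - 5 = 2601 - 14 ≡ 59; y = λ·(9 - 59) - 70 ≡ 66. → (59, 66)
3B = (59, 66).
Finally 4A + 3B:
(29, 47) + (59, 66). λ = (66 - 47)/(59 - 29) ≡ 19/30 mod 79. 30⁻¹ ≡ 29 (mod 79), so λ ≡ 77.
  x = λ² - 29 - 59 = 5929 - 88 ≡ 74; y = λ·(29 - 74) - 47 ≡ 43. → (74, 43)

(74, 43)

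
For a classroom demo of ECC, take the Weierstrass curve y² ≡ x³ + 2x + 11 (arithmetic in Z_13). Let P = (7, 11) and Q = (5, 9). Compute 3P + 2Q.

First 3P:
Repeated addition: build up to 3P.
2P: tangent at (7, 11): λ = (3·7² + 2)/(2·11) ≡ 6/9. 9⁻¹ ≡ 3 (mod 13), so λ ≡ 6·3 ≡ 5.
  x = λ² - 7 - 7 = 25 - 14 ≡ 11; y = λ·(7 - 11) - 11 ≡ 8. → (11, 8)
3P: (11, 8) + (7, 11). λ = (11 - 8)/(7 - 11) ≡ 3/9 mod 13. 9⁻¹ ≡ 3 (mod 13) since 9·3 = 27 ≡ 1, so λ ≡ 9.
  x = λ² - 11 - 7 = 81 - 18 ≡ 11; y = λ·(11 - 11) - 8 ≡ 5. → (11, 5)
3P = (11, 5).
Next 2Q:
Repeated addition: build up to 2Q.
2Q: tangent at (5, 9): λ = (3·5² + 2)/(2·9) ≡ 12/5. 5⁻¹ ≡ 8 (mod 13), so λ ≡ 12·8 ≡ 5.
  x = λ² - 5 - 5 = 25 - 10 ≡ 2; y = λ·(5 - 2) - 9 ≡ 6. → (2, 6)
2Q = (2, 6).
Finally 3P + 2Q:
(11, 5) + (2, 6). λ = (6 - 5)/(2 - 11) ≡ 1/4 mod 13. 4⁻¹ ≡ 10 (mod 13), so λ ≡ 10.
  x = λ² - 11 - 2 = 100 - 13 ≡ 9; y = λ·(11 - 9) - 5 ≡ 2. → (9, 2)

(9, 2)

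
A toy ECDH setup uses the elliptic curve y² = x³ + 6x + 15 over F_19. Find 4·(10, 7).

(7, 1)

Write Q = (10, 7).
Double-and-add on 4 = (100)₂. Start with Q = (10, 7) for the leading 1-bit.
double: tangent at (10, 7): λ = (3·10² + 6)/(2·7) ≡ 2/14. 14⁻¹ ≡ 15 (mod 19), so λ ≡ 2·15 ≡ 11.
  x = λ² - 10 - 10 = 121 - 20 ≡ 6; y = λ·(10 - 6) - 7 ≡ 18. → (6, 18)
double: tangent at (6, 18): λ = (3·6² + 6)/(2·18) ≡ 0/17. 17⁻¹ ≡ 9 (mod 19) since 17·9 = 153 ≡ 1, so λ ≡ 0·9 ≡ 0.
  x = λ² - 6 - 6 = 0 - 12 ≡ 7; y = λ·(6 - 7) - 18 ≡ 1. → (7, 1)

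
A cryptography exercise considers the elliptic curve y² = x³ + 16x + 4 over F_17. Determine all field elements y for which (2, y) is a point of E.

none

x³ + 16x + 4 = 44 ≡ 10 (mod 17).
10 is a non-residue mod 17; no y exists.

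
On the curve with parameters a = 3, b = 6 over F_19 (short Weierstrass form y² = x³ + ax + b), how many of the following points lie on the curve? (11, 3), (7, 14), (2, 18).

(11, 3): 3² ≡ 9, rhs ≡ 2 → off.
(7, 14): 14² ≡ 6, rhs ≡ 9 → off.
(2, 18): 18² ≡ 1, rhs ≡ 1 → on.

1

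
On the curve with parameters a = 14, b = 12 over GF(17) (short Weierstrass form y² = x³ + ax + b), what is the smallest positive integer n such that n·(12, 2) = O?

12

2P: tangent at (12, 2): λ = (3·12² + 14)/(2·2) ≡ 4/4. 4⁻¹ ≡ 13 (mod 17), so λ ≡ 4·13 ≡ 1.
  x = λ² - 12 - 12 = 1 - 24 ≡ 11; y = λ·(12 - 11) - 2 ≡ 16. → (11, 16)
3P: (11, 16) + (12, 2). λ = (2 - 16)/(12 - 11) ≡ 3/1 mod 17. 1⁻¹ ≡ 1 (mod 17), so λ ≡ 3.
  x = λ² - 11 - 12 = 9 - 23 ≡ 3; y = λ·(11 - 3) - 16 ≡ 8. → (3, 8)
4P: (3, 8) + (12, 2). λ = (2 - 8)/(12 - 3) ≡ 11/9 mod 17. 9⁻¹ ≡ 2 (mod 17), so λ ≡ 5.
  x = λ² - 3 - 12 = 25 - 15 ≡ 10; y = λ·(3 - 10) - 8 ≡ 8. → (10, 8)
5P: (10, 8) + (12, 2). λ = (2 - 8)/(12 - 10) ≡ 11/2 mod 17. 2⁻¹ ≡ 9 (mod 17) since 2·9 = 18 ≡ 1, so λ ≡ 14.
  x = λ² - 10 - 12 = 196 - 22 ≡ 4; y = λ·(10 - 4) - 8 ≡ 8. → (4, 8)
6P: (4, 8) + (12, 2). λ = (2 - 8)/(12 - 4) ≡ 11/8 mod 17. 8⁻¹ ≡ 15 (mod 17), so λ ≡ 12.
  x = λ² - 4 - 12 = 144 - 16 ≡ 9; y = λ·(4 - 9) - 8 ≡ 0. → (9, 0)
7P: (9, 0) + (12, 2). λ = (2 - 0)/(12 - 9) ≡ 2/3 mod 17. 3⁻¹ ≡ 6 (mod 17), so λ ≡ 12.
  x = λ² - 9 - 12 = 144 - 21 ≡ 4; y = λ·(9 - 4) - 0 ≡ 9. → (4, 9)
8P: (4, 9) + (12, 2). λ = (2 - 9)/(12 - 4) ≡ 10/8 mod 17. 8⁻¹ ≡ 15 (mod 17), so λ ≡ 14.
  x = λ² - 4 - 12 = 196 - 16 ≡ 10; y = λ·(4 - 10) - 9 ≡ 9. → (10, 9)
9P: (10, 9) + (12, 2). λ = (2 - 9)/(12 - 10) ≡ 10/2 mod 17. 2⁻¹ ≡ 9 (mod 17), so λ ≡ 5.
  x = λ² - 10 - 12 = 25 - 22 ≡ 3; y = λ·(10 - 3) - 9 ≡ 9. → (3, 9)
10P: (3, 9) + (12, 2). λ = (2 - 9)/(12 - 3) ≡ 10/9 mod 17. 9⁻¹ ≡ 2 (mod 17), so λ ≡ 3.
  x = λ² - 3 - 12 = 9 - 15 ≡ 11; y = λ·(3 - 11) - 9 ≡ 1. → (11, 1)
11P: (11, 1) + (12, 2). λ = (2 - 1)/(12 - 11) ≡ 1/1 mod 17. 1⁻¹ ≡ 1 (mod 17) since 1·1 = 1 ≡ 1, so λ ≡ 1.
  x = λ² - 11 - 12 = 1 - 23 ≡ 12; y = λ·(11 - 12) - 1 ≡ 15. → (12, 15)
12P: (12, 15) + (12, 2): same x and y₁ ≡ -y₂, so the sum is O.
12P = O, so the order is 12.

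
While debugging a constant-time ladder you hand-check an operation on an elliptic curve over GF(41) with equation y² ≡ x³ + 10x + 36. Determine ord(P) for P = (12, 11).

2P: tangent at (12, 11): λ = (3·12² + 10)/(2·11) ≡ 32/22. 22⁻¹ ≡ 28 (mod 41), so λ ≡ 32·28 ≡ 35.
  x = λ² - 12 - 12 = 1225 - 24 ≡ 12; y = λ·(12 - 12) - 11 ≡ 30. → (12, 30)
3P: (12, 30) + (12, 11): same x and y₁ ≡ -y₂, so the sum is O.
3P = O, so the order is 3.

3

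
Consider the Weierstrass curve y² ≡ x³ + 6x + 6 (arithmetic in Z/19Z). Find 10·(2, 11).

(7, 7)

Write G = (2, 11).
Repeated addition: build up to 10G.
2G: tangent at (2, 11): λ = (3·2² + 6)/(2·11) ≡ 18/3. 3⁻¹ ≡ 13 (mod 19) since 3·13 = 39 ≡ 1, so λ ≡ 18·13 ≡ 6.
  x = λ² - 2 - 2 = 36 - 4 ≡ 13; y = λ·(2 - 13) - 11 ≡ 18. → (13, 18)
3G: (13, 18) + (2, 11). λ = (11 - 18)/(2 - 13) ≡ 12/8 mod 19. 8⁻¹ ≡ 12 (mod 19), so λ ≡ 11.
  x = λ² - 13 - 2 = 121 - 15 ≡ 11; y = λ·(13 - 11) - 18 ≡ 4. → (11, 4)
4G: (11, 4) + (2, 11). λ = (11 - 4)/(2 - 11) ≡ 7/10 mod 19. 10⁻¹ ≡ 2 (mod 19) since 10·2 = 20 ≡ 1, so λ ≡ 14.
  x = λ² - 11 - 2 = 196 - 13 ≡ 12; y = λ·(11 - 12) - 4 ≡ 1. → (12, 1)
5G: (12, 1) + (2, 11). λ = (11 - 1)/(2 - 12) ≡ 10/9 mod 19. 9⁻¹ ≡ 17 (mod 19), so λ ≡ 18.
  x = λ² - 12 - 2 = 324 - 14 ≡ 6; y = λ·(12 - 6) - 1 ≡ 12. → (6, 12)
6G: (6, 12) + (2, 11). λ = (11 - 12)/(2 - 6) ≡ 18/15 mod 19. 15⁻¹ ≡ 14 (mod 19), so λ ≡ 5.
  x = λ² - 6 - 2 = 25 - 8 ≡ 17; y = λ·(6 - 17) - 12 ≡ 9. → (17, 9)
7G: (17, 9) + (2, 11). λ = (11 - 9)/(2 - 17) ≡ 2/4 mod 19. 4⁻¹ ≡ 5 (mod 19) since 4·5 = 20 ≡ 1, so λ ≡ 10.
  x = λ² - 17 - 2 = 100 - 19 ≡ 5; y = λ·(17 - 5) - 9 ≡ 16. → (5, 16)
8G: (5, 16) + (2, 11). λ = (11 - 16)/(2 - 5) ≡ 14/16 mod 19. 16⁻¹ ≡ 6 (mod 19) since 16·6 = 96 ≡ 1, so λ ≡ 8.
  x = λ² - 5 - 2 = 64 - 7 ≡ 0; y = λ·(5 - 0) - 16 ≡ 5. → (0, 5)
9G: (0, 5) + (2, 11). λ = (11 - 5)/(2 - 0) ≡ 6/2 mod 19. 2⁻¹ ≡ 10 (mod 19), so λ ≡ 3.
  x = λ² - 0 - 2 = 9 - 2 ≡ 7; y = λ·(0 - 7) - 5 ≡ 12. → (7, 12)
10G: (7, 12) + (2, 11). λ = (11 - 12)/(2 - 7) ≡ 18/14 mod 19. 14⁻¹ ≡ 15 (mod 19) since 14·15 = 210 ≡ 1, so λ ≡ 4.
  x = λ² - 7 - 2 = 16 - 9 ≡ 7; y = λ·(7 - 7) - 12 ≡ 7. → (7, 7)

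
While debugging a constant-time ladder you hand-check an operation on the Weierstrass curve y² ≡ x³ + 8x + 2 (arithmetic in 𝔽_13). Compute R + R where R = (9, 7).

tangent at (9, 7): λ = (3·9² + 8)/(2·7) ≡ 4/1. 1⁻¹ ≡ 1 (mod 13) since 1·1 = 1 ≡ 1, so λ ≡ 4·1 ≡ 4.
  x = λ² - 9 - 9 = 16 - 18 ≡ 11; y = λ·(9 - 11) - 7 ≡ 11. → (11, 11)

(11, 11)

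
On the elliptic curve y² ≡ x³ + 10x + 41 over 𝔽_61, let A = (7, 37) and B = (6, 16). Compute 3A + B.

(29, 25)

First 3A:
Repeated addition: build up to 3A.
2A: tangent at (7, 37): λ = (3·7² + 10)/(2·37) ≡ 35/13. 13⁻¹ ≡ 47 (mod 61), so λ ≡ 35·47 ≡ 59.
  x = λ² - 7 - 7 = 3481 - 14 ≡ 51; y = λ·(7 - 51) - 37 ≡ 51. → (51, 51)
3A: (51, 51) + (7, 37). λ = (37 - 51)/(7 - 51) ≡ 47/17 mod 61. 17⁻¹ ≡ 18 (mod 61), so λ ≡ 53.
  x = λ² - 51 - 7 = 2809 - 58 ≡ 6; y = λ·(51 - 6) - 51 ≡ 16. → (6, 16)
3A = (6, 16).
Finally 3A + B:
tangent at (6, 16): λ = (3·6² + 10)/(2·16) ≡ 57/32. 32⁻¹ ≡ 21 (mod 61) since 32·21 = 672 ≡ 1, so λ ≡ 57·21 ≡ 38.
  x = λ² - 6 - 6 = 1444 - 12 ≡ 29; y = λ·(6 - 29) - 16 ≡ 25. → (29, 25)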